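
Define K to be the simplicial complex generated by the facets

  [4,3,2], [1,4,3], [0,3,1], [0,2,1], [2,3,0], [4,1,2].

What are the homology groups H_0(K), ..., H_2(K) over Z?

Fix the vertex order 0 < 1 < 2 < 3 < 4 and write every simplex with vertices in increasing order. Then dim K = 2 and the simplices of K are:

  0-simplices (5): [0], [1], [2], [3], [4]
  1-simplices (9): [0,1], [0,2], [0,3], [1,2], [1,3], [1,4], [2,3], [2,4], [3,4]
  2-simplices (6): [0,1,2], [0,1,3], [0,2,3], [1,2,4], [1,3,4], [2,3,4]

giving chain groups C_0 ≅ Z^5, C_1 ≅ Z^9, C_2 ≅ Z^6.

∂_1: C_1 → C_0 is given by ∂[p,q] = [q] − [p]. For instance
  ∂[1,3] = [3] − [1].
The 5×9 boundary matrix has rank 4 and Smith normal form diag(1,1,1,1).

∂_2: C_2 → C_1 acts by ∂[p,q,r] = [q,r] − [p,r] + [p,q]. For instance
  ∂[2,3,4] = [3,4] − [2,4] + [2,3],
  ∂[1,2,4] = [2,4] − [1,4] + [1,2].
This gives a 9×6 integer matrix of rank 5; reducing to Smith normal form yields diagonal entries (1,1,1,1,1).

From H_k ≅ ker(∂_k) / im(∂_{k+1}) we obtain:

  H_0: rank C_0 − rank ∂_1 = 5 − 4 = 1, and the invariant factors of ∂_1 are all 1, so H_0 = Z.
  H_1: rank ker ∂_1 − rank ∂_2 = (9 − 4) − 5 = 0, and the invariant factors of ∂_2 are all 1, so H_1 = 0.
  H_2: rank ker ∂_2 − rank ∂_3 = (6 − 5) − 0 = 1, and there is no ∂_3, so H_2 = Z.

(K is a triangulation of the 2-sphere S^2.)

H_0 ≅ Z,  H_1 = 0,  H_2 ≅ Z.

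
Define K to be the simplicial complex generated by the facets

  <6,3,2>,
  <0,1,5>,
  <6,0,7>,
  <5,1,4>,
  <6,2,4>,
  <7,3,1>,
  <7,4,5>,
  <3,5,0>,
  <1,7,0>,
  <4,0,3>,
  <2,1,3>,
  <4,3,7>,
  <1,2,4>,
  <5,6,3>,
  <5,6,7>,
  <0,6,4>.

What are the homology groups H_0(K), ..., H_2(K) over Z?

We work with the vertex ordering 0 < 1 < 2 < 3 < 4 < 5 < 6 < 7. The simplices of K, each written with vertices in increasing order, are:

  0-simplices (8): [0], [1], [2], [3], [4], [5], [6], [7]
  1-simplices (24): (24 of them)
  2-simplices (16): [0,1,5], [0,1,7], [0,3,4], [0,3,5], [0,4,6], [0,6,7], [1,2,3], [1,2,4], [1,3,7], [1,4,5], [2,3,6], [2,4,6], [3,4,7], [3,5,6], [4,5,7], [5,6,7]

Hence C_0 ≅ Z^8, C_1 ≅ Z^24, C_2 ≅ Z^16.

Boundary ∂_1: C_1 → C_0 is given by ∂[p,q] = [q] − [p]. For instance
  ∂[3,4] = [4] − [3].
The resulting 8×24 matrix has rank 7, and its Smith normal form has invariant factors (1,1,1,1,1,1,1).

Boundary ∂_2: C_2 → C_1 acts by ∂[p,q,r] = [q,r] − [p,r] + [p,q]. For instance
  ∂[3,4,7] = [4,7] − [3,7] + [3,4],
  ∂[0,1,5] = [1,5] − [0,5] + [0,1].
The resulting 24×16 matrix has rank 15, and its Smith normal form has invariant factors (1,1,1,1,1,1,1,1,1,1,1,1,1,1,1).

From H_k ≅ ker(∂_k) / im(∂_{k+1}) we obtain:

  H_0: rank C_0 − rank ∂_1 = 8 − 7 = 1, and the invariant factors of ∂_1 are all 1, so H_0 ≅ Z.
  H_1: rank ker ∂_1 − rank ∂_2 = (24 − 7) − 15 = 2, and the invariant factors of ∂_2 are all 1, so H_1 ≅ Z^2.
  H_2: rank ker ∂_2 − rank ∂_3 = (16 − 15) − 0 = 1, and there is no ∂_3, so H_2 ≅ Z.

(K is a triangulation of the torus T^2.)

H_0 = Z,  H_1 = Z^2,  H_2 = Z.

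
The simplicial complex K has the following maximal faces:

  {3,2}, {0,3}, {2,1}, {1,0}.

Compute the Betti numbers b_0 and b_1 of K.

Order the vertices as 0 < 1 < 2 < 3. Listing each simplex with vertices in this order, K has dimension 1 with simplices:

  0-simplices (4): [0], [1], [2], [3]
  1-simplices (4): [0,1], [0,3], [1,2], [2,3]

Hence C_0 ≅ Z^4, C_1 ≅ Z^4.

The boundary map ∂_1: C_1 → C_0 sends each edge [p,q] (with p < q) to q − p.
The 4×4 boundary matrix has rank 3 and Smith normal form diag(1,1,1).

Now H_k = ker ∂_k / im ∂_{k+1}, so:

  H_0: rank C_0 − rank ∂_1 = 4 − 3 = 1, and the invariant factors of ∂_1 are all 1, so H_0 ≅ Z.
  H_1: rank ker ∂_1 − rank ∂_2 = (4 − 3) − 0 = 1, and there is no ∂_2, so H_1 ≅ Z.

(K is a triangulation of the circle S^1.)

Hence the Betti numbers are b_0 = 1, b_1 = 1.

b_0 = 1, b_1 = 1.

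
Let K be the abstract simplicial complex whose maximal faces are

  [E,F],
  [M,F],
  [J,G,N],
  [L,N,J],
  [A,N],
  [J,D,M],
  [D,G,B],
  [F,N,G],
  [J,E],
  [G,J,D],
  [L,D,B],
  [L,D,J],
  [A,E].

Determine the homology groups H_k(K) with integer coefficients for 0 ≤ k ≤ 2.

H_0 ≅ Z,  H_1 ≅ Z^3,  H_2 = 0.

Fix the vertex order A < B < D < E < F < G < J < L < M < N and write every simplex with vertices in increasing order. Then dim K = 2 and the simplices of K are:

  0-simplices (10): A, B, D, E, F, G, J, L, M, N
  1-simplices (20): AE, AN, BD, BG, BL, DG, DJ, DL, DM, EF, EJ, FG, FM, FN, GJ, GN, JL, JM, JN, LN
  2-simplices (8): BDG, BDL, DGJ, DJL, DJM, FGN, GJN, JLN

giving chain groups C_0 ≅ Z^10, C_1 ≅ Z^20, C_2 ≅ Z^8.

Boundary ∂_1: C_1 → C_0 sends each edge [p,q] (with p < q) to q − p.
As a 10×20 matrix over Z this has rank 9, with invariant factors (1,1,1,1,1,1,1,1,1).

∂_2: C_2 → C_1 maps a triangle to the signed sum of its edges. For instance
  ∂DJM = JM − DM + DJ,
  ∂JLN = LN − JN + JL.
The 20×8 boundary matrix has rank 8 and Smith normal form diag(1,1,1,1,1,1,1,1).

From H_k ≅ ker(∂_k) / im(∂_{k+1}) we obtain:

  H_0: rank C_0 − rank ∂_1 = 10 − 9 = 1, and the invariant factors of ∂_1 are all 1, so H_0 ≅ Z.
  H_1: rank ker ∂_1 − rank ∂_2 = (20 − 9) − 8 = 3, and the invariant factors of ∂_2 are all 1, so H_1 ≅ Z^3.
  H_2: rank ker ∂_2 − rank ∂_3 = (8 − 8) − 0 = 0, and there is no ∂_3, so H_2 ≅ 0.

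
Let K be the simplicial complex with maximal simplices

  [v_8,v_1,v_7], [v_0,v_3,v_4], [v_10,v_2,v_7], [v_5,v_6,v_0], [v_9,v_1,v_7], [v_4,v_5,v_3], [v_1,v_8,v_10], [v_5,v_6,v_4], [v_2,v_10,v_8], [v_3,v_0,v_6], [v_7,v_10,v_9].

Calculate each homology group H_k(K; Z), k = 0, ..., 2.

H_0 ≅ Z^2,  H_1 ≅ Z^2,  H_2 = 0.

Fix the vertex order v_0 < v_1 < v_2 < v_3 < v_4 < v_5 < v_6 < v_7 < v_8 < v_9 < v_10 and write every simplex with vertices in increasing order. Then dim K = 2 and the simplices of K are:

  0-simplices (11): [v_0], [v_1], [v_2], [v_3], [v_4], [v_5], [v_6], [v_7], [v_8], [v_9], [v_10]
  1-simplices (22): (22 of them)
  2-simplices (11): (11 of them)

giving chain groups C_0 ≅ Z^11, C_1 ≅ Z^22, C_2 ≅ Z^11.

∂_1: C_1 → C_0 maps an edge to its endpoints' difference, ∂[p,q] = q − p.
The 11×22 boundary matrix has rank 9 and Smith normal form diag(1,1,1,1,1,1,1,1,1).

∂_2: C_2 → C_1 maps a triangle to the signed sum of its edges. For instance
  ∂[v_0,v_3,v_6] = [v_3,v_6] − [v_0,v_6] + [v_0,v_3],
  ∂[v_3,v_4,v_5] = [v_4,v_5] − [v_3,v_5] + [v_3,v_4].
The 22×11 boundary matrix has rank 11 and Smith normal form diag(1,1,1,1,1,1,1,1,1,1,1).

Computing H_k = (kernel of ∂_k) / (image of ∂_{k+1}):

  H_0: rank C_0 − rank ∂_1 = 11 − 9 = 2, and the invariant factors of ∂_1 are all 1, so H_0 ≅ Z^2.
  H_1: rank ker ∂_1 − rank ∂_2 = (22 − 9) − 11 = 2, and the invariant factors of ∂_2 are all 1, so H_1 ≅ Z^2.
  H_2: rank ker ∂_2 − rank ∂_3 = (11 − 11) − 0 = 0, and there is no ∂_3, so H_2 ≅ 0.

(K is a triangulation of the disjoint union of the Möbius band and the cylinder S^1 x I.)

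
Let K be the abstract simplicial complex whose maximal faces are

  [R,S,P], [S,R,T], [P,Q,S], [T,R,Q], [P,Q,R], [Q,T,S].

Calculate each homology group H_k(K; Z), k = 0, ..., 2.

H_0 = Z,  H_1 = 0,  H_2 = Z.

Order the vertices as P < Q < R < S < T. Listing each simplex with vertices in this order, K has dimension 2 with simplices:

  0-simplices (5): P, Q, R, S, T
  1-simplices (9): PQ, PR, PS, QR, QS, QT, RS, RT, ST
  2-simplices (6): PQR, PQS, PRS, QRT, QST, RST

so the chain groups are C_0 ≅ Z^5, C_1 ≅ Z^9, C_2 ≅ Z^6.

∂_1: C_1 → C_0 maps an edge to its endpoints' difference, ∂[p,q] = q − p.
This gives a 5×9 integer matrix of rank 4; reducing to Smith normal form yields diagonal entries (1,1,1,1).

∂_2: C_2 → C_1 sends each 2-simplex [p,q,r] to [q,r] − [p,r] + [p,q]. For instance
  ∂PQR = QR − PR + PQ,
  ∂QST = ST − QT + QS.
This gives a 9×6 integer matrix of rank 5; reducing to Smith normal form yields diagonal entries (1,1,1,1,1).

Computing H_k = (kernel of ∂_k) / (image of ∂_{k+1}):

  H_0: rank C_0 − rank ∂_1 = 5 − 4 = 1, and the invariant factors of ∂_1 are all 1, so H_0 = Z.
  H_1: rank ker ∂_1 − rank ∂_2 = (9 − 4) − 5 = 0, and the invariant factors of ∂_2 are all 1, so H_1 = 0.
  H_2: rank ker ∂_2 − rank ∂_3 = (6 − 5) − 0 = 1, and there is no ∂_3, so H_2 = Z.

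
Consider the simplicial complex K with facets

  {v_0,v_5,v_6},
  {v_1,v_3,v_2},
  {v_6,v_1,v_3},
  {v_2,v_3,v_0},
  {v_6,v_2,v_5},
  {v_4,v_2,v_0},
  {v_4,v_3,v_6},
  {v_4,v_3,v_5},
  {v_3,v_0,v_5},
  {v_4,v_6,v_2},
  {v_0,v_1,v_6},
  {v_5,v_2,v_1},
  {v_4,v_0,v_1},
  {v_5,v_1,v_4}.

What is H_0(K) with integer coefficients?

H_0 = Z.

Order the vertices as v_0 < v_1 < v_2 < v_3 < v_4 < v_5 < v_6. Listing each simplex with vertices in this order, K has dimension 2 with simplices:

  0-simplices (7): [v_0], [v_1], [v_2], [v_3], [v_4], [v_5], [v_6]
  1-simplices (21): (21 of them)
  2-simplices (14): (14 of them)

so the chain groups are C_0 ≅ Z^7, C_1 ≅ Z^21, C_2 ≅ Z^14.

∂_1: C_1 → C_0 maps an edge to its endpoints' difference, ∂[p,q] = q − p. For instance
  ∂[v_4,v_5] = [v_5] − [v_4].
The 7×21 boundary matrix has rank 6 and Smith normal form diag(1,1,1,1,1,1).

Boundary ∂_2: C_2 → C_1 acts by ∂[p,q,r] = [q,r] − [p,r] + [p,q]. For instance
  ∂[v_3,v_4,v_6] = [v_4,v_6] − [v_3,v_6] + [v_3,v_4],
  ∂[v_0,v_2,v_4] = [v_2,v_4] − [v_0,v_4] + [v_0,v_2].
The resulting 21×14 matrix has rank 13, and its Smith normal form has invariant factors (1,1,1,1,1,1,1,1,1,1,1,1,1).

From H_k ≅ ker(∂_k) / im(∂_{k+1}) we obtain:

  H_0: rank C_0 − rank ∂_1 = 7 − 6 = 1, and the invariant factors of ∂_1 are all 1, so H_0 = Z.

(K is a triangulation of the torus T^2.)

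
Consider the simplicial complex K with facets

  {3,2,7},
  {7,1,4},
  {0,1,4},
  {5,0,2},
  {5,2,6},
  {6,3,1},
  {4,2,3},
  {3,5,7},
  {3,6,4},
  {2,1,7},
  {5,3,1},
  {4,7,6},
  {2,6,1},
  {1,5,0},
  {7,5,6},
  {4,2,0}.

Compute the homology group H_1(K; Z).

H_1 ≅ Z^2.

We work with the vertex ordering 0 < 1 < 2 < 3 < 4 < 5 < 6 < 7. The simplices of K, each written with vertices in increasing order, are:

  0-simplices (8): [0], [1], [2], [3], [4], [5], [6], [7]
  1-simplices (24): (24 of them)
  2-simplices (16): [0,1,4], [0,1,5], [0,2,4], [0,2,5], [1,2,6], [1,2,7], [1,3,5], [1,3,6], [1,4,7], [2,3,4], [2,3,7], [2,5,6], [3,4,6], [3,5,7], [4,6,7], [5,6,7]

Hence C_0 ≅ Z^8, C_1 ≅ Z^24, C_2 ≅ Z^16.

The boundary map ∂_1: C_1 → C_0 maps an edge to its endpoints' difference, ∂[p,q] = q − p.
This gives a 8×24 integer matrix of rank 7; reducing to Smith normal form yields diagonal entries (1,1,1,1,1,1,1).

Boundary ∂_2: C_2 → C_1 maps a triangle to the signed sum of its edges. For instance
  ∂[2,5,6] = [5,6] − [2,6] + [2,5],
  ∂[1,3,6] = [3,6] − [1,6] + [1,3].
The 24×16 boundary matrix has rank 15 and Smith normal form diag(1,1,1,1,1,1,1,1,1,1,1,1,1,1,1).

Now H_k = ker ∂_k / im ∂_{k+1}, so:

  H_1: rank ker ∂_1 − rank ∂_2 = (24 − 7) − 15 = 2, and the invariant factors of ∂_2 are all 1, so H_1 = Z^2.

(K is a triangulation of the torus T^2.)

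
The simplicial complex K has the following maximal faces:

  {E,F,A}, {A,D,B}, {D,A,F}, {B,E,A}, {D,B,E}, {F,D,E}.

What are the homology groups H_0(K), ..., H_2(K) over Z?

Take the total order A < B < D < E < F on the vertex set. Then K (dimension 2) consists of the simplices:

  0-simplices (5): A, B, D, E, F
  1-simplices (9): AB, AD, AE, AF, BD, BE, DE, DF, EF
  2-simplices (6): ABD, ABE, ADF, AEF, BDE, DEF

Hence C_0 ≅ Z^5, C_1 ≅ Z^9, C_2 ≅ Z^6.

Boundary ∂_1: C_1 → C_0 sends each edge [p,q] (with p < q) to q − p. For instance
  ∂DF = F − D.
This gives a 5×9 integer matrix of rank 4; reducing to Smith normal form yields diagonal entries (1,1,1,1).

The boundary map ∂_2: C_2 → C_1 acts by ∂[p,q,r] = [q,r] − [p,r] + [p,q]. For instance
  ∂ADF = DF − AF + AD,
  ∂BDE = DE − BE + BD.
This gives a 9×6 integer matrix of rank 5; reducing to Smith normal form yields diagonal entries (1,1,1,1,1).

Reading off H_k = ker ∂_k / im ∂_{k+1}:

  H_0: rank C_0 − rank ∂_1 = 5 − 4 = 1, and the invariant factors of ∂_1 are all 1, so H_0 = Z.
  H_1: rank ker ∂_1 − rank ∂_2 = (9 − 4) − 5 = 0, and the invariant factors of ∂_2 are all 1, so H_1 = 0.
  H_2: rank ker ∂_2 − rank ∂_3 = (6 − 5) − 0 = 1, and there is no ∂_3, so H_2 = Z.

As a check, the Euler characteristic is 5 − 9 + 6 = 2, which agrees with 1 − 0 + 1 = 2.

H_0 = Z,  H_1 = 0,  H_2 = Z.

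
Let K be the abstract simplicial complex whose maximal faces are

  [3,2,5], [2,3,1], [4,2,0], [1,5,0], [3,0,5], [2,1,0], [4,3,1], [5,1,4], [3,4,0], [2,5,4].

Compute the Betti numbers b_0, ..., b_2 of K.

We work with the vertex ordering 0 < 1 < 2 < 3 < 4 < 5. The simplices of K, each written with vertices in increasing order, are:

  0-simplices (6): [0], [1], [2], [3], [4], [5]
  1-simplices (15): [0,1], [0,2], [0,3], [0,4], [0,5], [1,2], [1,3], [1,4], [1,5], [2,3], [2,4], [2,5], [3,4], [3,5], [4,5]
  2-simplices (10): [0,1,2], [0,1,5], [0,2,4], [0,3,4], [0,3,5], [1,2,3], [1,3,4], [1,4,5], [2,3,5], [2,4,5]

giving chain groups C_0 ≅ Z^6, C_1 ≅ Z^15, C_2 ≅ Z^10.

∂_1: C_1 → C_0 sends each edge [p,q] (with p < q) to q − p.
As a 6×15 matrix over Z this has rank 5, with invariant factors (1,1,1,1,1).

The boundary map ∂_2: C_2 → C_1 acts by ∂[p,q,r] = [q,r] − [p,r] + [p,q]. For instance
  ∂[1,3,4] = [3,4] − [1,4] + [1,3],
  ∂[0,3,4] = [3,4] − [0,4] + [0,3].
This gives a 15×10 integer matrix of rank 10; reducing to Smith normal form yields diagonal entries (1,1,1,1,1,1,1,1,1,2).

From H_k ≅ ker(∂_k) / im(∂_{k+1}) we obtain:

  H_0: rank C_0 − rank ∂_1 = 6 − 5 = 1, and the invariant factors of ∂_1 are all 1, so H_0 ≅ Z.
  H_1: rank ker ∂_1 − rank ∂_2 = (15 − 5) − 10 = 0, and ∂_2 has invariant factor 2 > 1, so H_1 ≅ Z/2Z.
  H_2: rank ker ∂_2 − rank ∂_3 = (10 − 10) − 0 = 0, and there is no ∂_3, so H_2 ≅ 0.

(K is a triangulation of the real projective plane RP^2.)

Hence the Betti numbers are b_0 = 1, b_1 = 0, b_2 = 0.

b_0 = 1, b_1 = 0, b_2 = 0.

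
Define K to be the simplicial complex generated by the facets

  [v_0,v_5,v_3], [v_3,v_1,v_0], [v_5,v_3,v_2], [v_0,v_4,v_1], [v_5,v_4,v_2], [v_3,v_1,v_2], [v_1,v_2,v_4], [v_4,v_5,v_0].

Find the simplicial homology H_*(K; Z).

H_0 = Z,  H_1 = 0,  H_2 = Z.

We work with the vertex ordering v_0 < v_1 < v_2 < v_3 < v_4 < v_5. The simplices of K, each written with vertices in increasing order, are:

  0-simplices (6): [v_0], [v_1], [v_2], [v_3], [v_4], [v_5]
  1-simplices (12): [v_0,v_1], [v_0,v_3], [v_0,v_4], [v_0,v_5], [v_1,v_2], [v_1,v_3], [v_1,v_4], [v_2,v_3], [v_2,v_4], [v_2,v_5], [v_3,v_5], [v_4,v_5]
  2-simplices (8): [v_0,v_1,v_3], [v_0,v_1,v_4], [v_0,v_3,v_5], [v_0,v_4,v_5], [v_1,v_2,v_3], [v_1,v_2,v_4], [v_2,v_3,v_5], [v_2,v_4,v_5]

Hence C_0 ≅ Z^6, C_1 ≅ Z^12, C_2 ≅ Z^8.

Boundary ∂_1: C_1 → C_0 is given by ∂[p,q] = [q] − [p]. For instance
  ∂[v_1,v_2] = [v_2] − [v_1].
As a 6×12 matrix over Z this has rank 5, with invariant factors (1,1,1,1,1).

∂_2: C_2 → C_1 maps a triangle to the signed sum of its edges. For instance
  ∂[v_1,v_2,v_3] = [v_2,v_3] − [v_1,v_3] + [v_1,v_2],
  ∂[v_0,v_1,v_4] = [v_1,v_4] − [v_0,v_4] + [v_0,v_1].
The 12×8 boundary matrix has rank 7 and Smith normal form diag(1,1,1,1,1,1,1).

From H_k ≅ ker(∂_k) / im(∂_{k+1}) we obtain:

  H_0: rank C_0 − rank ∂_1 = 6 − 5 = 1, and the invariant factors of ∂_1 are all 1, so H_0 = Z.
  H_1: rank ker ∂_1 − rank ∂_2 = (12 − 5) − 7 = 0, and the invariant factors of ∂_2 are all 1, so H_1 = 0.
  H_2: rank ker ∂_2 − rank ∂_3 = (8 − 7) − 0 = 1, and there is no ∂_3, so H_2 = Z.

As a check, the Euler characteristic is 6 − 12 + 8 = 2, which agrees with 1 − 0 + 1 = 2.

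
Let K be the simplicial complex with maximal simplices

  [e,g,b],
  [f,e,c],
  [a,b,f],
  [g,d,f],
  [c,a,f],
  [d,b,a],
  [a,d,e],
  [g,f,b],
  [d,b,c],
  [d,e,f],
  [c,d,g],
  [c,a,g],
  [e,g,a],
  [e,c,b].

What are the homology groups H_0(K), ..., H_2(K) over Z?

H_0 ≅ Z,  H_1 ≅ Z^2,  H_2 ≅ Z.

Fix the vertex order a < b < c < d < e < f < g and write every simplex with vertices in increasing order. Then dim K = 2 and the simplices of K are:

  0-simplices (7): a, b, c, d, e, f, g
  1-simplices (21): ab, ac, ad, ae, af, ag, bc, bd, be, bf, bg, cd, ce, cf, cg, de, df, dg, ef, eg, fg
  2-simplices (14): abd, abf, acf, acg, ade, aeg, bcd, bce, beg, bfg, cdg, cef, def, dfg

so the chain groups are C_0 ≅ Z^7, C_1 ≅ Z^21, C_2 ≅ Z^14.

Boundary ∂_1: C_1 → C_0 sends each edge [p,q] (with p < q) to q − p.
As a 7×21 matrix over Z this has rank 6, with invariant factors (1,1,1,1,1,1).

∂_2: C_2 → C_1 maps a triangle to the signed sum of its edges. For instance
  ∂dfg = fg − dg + df,
  ∂abd = bd − ad + ab.
This gives a 21×14 integer matrix of rank 13; reducing to Smith normal form yields diagonal entries (1,1,1,1,1,1,1,1,1,1,1,1,1).

Reading off H_k = ker ∂_k / im ∂_{k+1}:

  H_0: rank C_0 − rank ∂_1 = 7 − 6 = 1, and the invariant factors of ∂_1 are all 1, so H_0 = Z.
  H_1: rank ker ∂_1 − rank ∂_2 = (21 − 6) − 13 = 2, and the invariant factors of ∂_2 are all 1, so H_1 = Z^2.
  H_2: rank ker ∂_2 − rank ∂_3 = (14 − 13) − 0 = 1, and there is no ∂_3, so H_2 = Z.

As a check, the Euler characteristic is 7 − 21 + 14 = 0, which agrees with 1 − 2 + 1 = 0.
(K is a triangulation of the torus T^2.)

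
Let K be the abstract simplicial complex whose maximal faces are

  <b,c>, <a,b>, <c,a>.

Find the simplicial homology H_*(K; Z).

Order the vertices as a < b < c. Listing each simplex with vertices in this order, K has dimension 1 with simplices:

  0-simplices (3): a, b, c
  1-simplices (3): ab, ac, bc

so the chain groups are C_0 ≅ Z^3, C_1 ≅ Z^3.

∂_1: C_1 → C_0 maps an edge to its endpoints' difference, ∂[p,q] = q − p. For instance
  ∂ab = b − a.
The resulting 3×3 matrix has rank 2, and its Smith normal form has invariant factors (1,1).

Now H_k = ker ∂_k / im ∂_{k+1}, so:

  H_0: rank C_0 − rank ∂_1 = 3 − 2 = 1, and the invariant factors of ∂_1 are all 1, so H_0 = Z.
  H_1: rank ker ∂_1 − rank ∂_2 = (3 − 2) − 0 = 1, and there is no ∂_2, so H_1 = Z.

As a check, the Euler characteristic is 3 − 3 = 0, which agrees with 1 − 1 = 0.

H_0 ≅ Z,  H_1 ≅ Z.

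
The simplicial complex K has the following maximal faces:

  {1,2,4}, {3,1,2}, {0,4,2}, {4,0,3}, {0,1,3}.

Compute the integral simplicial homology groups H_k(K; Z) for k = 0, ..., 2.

H_0 = Z,  H_1 = Z,  H_2 = 0.

Take the total order 0 < 1 < 2 < 3 < 4 on the vertex set. Then K (dimension 2) consists of the simplices:

  0-simplices (5): [0], [1], [2], [3], [4]
  1-simplices (10): [0,1], [0,2], [0,3], [0,4], [1,2], [1,3], [1,4], [2,3], [2,4], [3,4]
  2-simplices (5): [0,1,3], [0,2,4], [0,3,4], [1,2,3], [1,2,4]

Hence C_0 ≅ Z^5, C_1 ≅ Z^10, C_2 ≅ Z^5.

∂_1: C_1 → C_0 sends each edge [p,q] (with p < q) to q − p.
As a 5×10 matrix over Z this has rank 4, with invariant factors (1,1,1,1).

Boundary ∂_2: C_2 → C_1 acts by ∂[p,q,r] = [q,r] − [p,r] + [p,q]. For instance
  ∂[0,2,4] = [2,4] − [0,4] + [0,2],
  ∂[1,2,4] = [2,4] − [1,4] + [1,2].
As a 10×5 matrix over Z this has rank 5, with invariant factors (1,1,1,1,1).

Now H_k = ker ∂_k / im ∂_{k+1}, so:

  H_0: rank C_0 − rank ∂_1 = 5 − 4 = 1, and the invariant factors of ∂_1 are all 1, so H_0 ≅ Z.
  H_1: rank ker ∂_1 − rank ∂_2 = (10 − 4) − 5 = 1, and the invariant factors of ∂_2 are all 1, so H_1 ≅ Z.
  H_2: rank ker ∂_2 − rank ∂_3 = (5 − 5) − 0 = 0, and there is no ∂_3, so H_2 ≅ 0.

(K is a triangulation of the Möbius band.)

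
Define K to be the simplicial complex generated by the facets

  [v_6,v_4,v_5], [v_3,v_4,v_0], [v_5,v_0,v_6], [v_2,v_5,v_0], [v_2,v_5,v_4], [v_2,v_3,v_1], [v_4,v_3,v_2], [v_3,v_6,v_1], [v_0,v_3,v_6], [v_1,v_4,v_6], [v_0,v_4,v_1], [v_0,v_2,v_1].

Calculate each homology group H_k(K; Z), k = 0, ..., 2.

H_0 = Z,  H_1 = Z/2Z,  H_2 = 0.

Order the vertices as v_0 < v_1 < v_2 < v_3 < v_4 < v_5 < v_6. Listing each simplex with vertices in this order, K has dimension 2 with simplices:

  0-simplices (7): [v_0], [v_1], [v_2], [v_3], [v_4], [v_5], [v_6]
  1-simplices (18): (18 of them)
  2-simplices (12): (12 of them)

Hence C_0 ≅ Z^7, C_1 ≅ Z^18, C_2 ≅ Z^12.

∂_1: C_1 → C_0 is given by ∂[p,q] = [q] − [p].
This gives a 7×18 integer matrix of rank 6; reducing to Smith normal form yields diagonal entries (1,1,1,1,1,1).

The boundary map ∂_2: C_2 → C_1 acts by ∂[p,q,r] = [q,r] − [p,r] + [p,q]. For instance
  ∂[v_0,v_2,v_5] = [v_2,v_5] − [v_0,v_5] + [v_0,v_2],
  ∂[v_1,v_4,v_6] = [v_4,v_6] − [v_1,v_6] + [v_1,v_4].
The 18×12 boundary matrix has rank 12 and Smith normal form diag(1,1,1,1,1,1,1,1,1,1,1,2).

From H_k ≅ ker(∂_k) / im(∂_{k+1}) we obtain:

  H_0: rank C_0 − rank ∂_1 = 7 − 6 = 1, and the invariant factors of ∂_1 are all 1, so H_0 ≅ Z.
  H_1: rank ker ∂_1 − rank ∂_2 = (18 − 6) − 12 = 0, and ∂_2 has invariant factor 2 > 1, so H_1 ≅ Z/2Z.
  H_2: rank ker ∂_2 − rank ∂_3 = (12 − 12) − 0 = 0, and there is no ∂_3, so H_2 ≅ 0.

As a check, the Euler characteristic is 7 − 18 + 12 = 1, which agrees with 1 − 0 + 0 = 1.
(K is a triangulation of the real projective plane RP^2.)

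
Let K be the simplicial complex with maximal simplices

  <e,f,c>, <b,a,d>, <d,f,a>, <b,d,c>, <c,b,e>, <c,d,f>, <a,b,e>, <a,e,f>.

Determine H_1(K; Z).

Take the total order a < b < c < d < e < f on the vertex set. Then K (dimension 2) consists of the simplices:

  0-simplices (6): a, b, c, d, e, f
  1-simplices (12): ab, ad, ae, af, bc, bd, be, cd, ce, cf, df, ef
  2-simplices (8): abd, abe, adf, aef, bcd, bce, cdf, cef

giving chain groups C_0 ≅ Z^6, C_1 ≅ Z^12, C_2 ≅ Z^8.

∂_1: C_1 → C_0 maps an edge to its endpoints' difference, ∂[p,q] = q − p. For instance
  ∂be = e − b.
The resulting 6×12 matrix has rank 5, and its Smith normal form has invariant factors (1,1,1,1,1).

∂_2: C_2 → C_1 acts by ∂[p,q,r] = [q,r] − [p,r] + [p,q]. For instance
  ∂adf = df − af + ad,
  ∂abe = be − ae + ab.
This gives a 12×8 integer matrix of rank 7; reducing to Smith normal form yields diagonal entries (1,1,1,1,1,1,1).

From H_k ≅ ker(∂_k) / im(∂_{k+1}) we obtain:

  H_1: rank ker ∂_1 − rank ∂_2 = (12 − 5) − 7 = 0, and the invariant factors of ∂_2 are all 1, so H_1 ≅ 0.

H_1 = 0.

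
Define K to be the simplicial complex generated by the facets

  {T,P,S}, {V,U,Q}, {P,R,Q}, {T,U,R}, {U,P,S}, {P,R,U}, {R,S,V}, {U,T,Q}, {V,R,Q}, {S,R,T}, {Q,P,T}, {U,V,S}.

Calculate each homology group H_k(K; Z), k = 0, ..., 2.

H_0 ≅ Z,  H_1 ≅ Z/2,  H_2 = 0.

Fix the vertex order P < Q < R < S < T < U < V and write every simplex with vertices in increasing order. Then dim K = 2 and the simplices of K are:

  0-simplices (7): P, Q, R, S, T, U, V
  1-simplices (18): PQ, PR, PS, PT, PU, QR, QT, QU, QV, RS, RT, RU, RV, ST, SU, SV, TU, UV
  2-simplices (12): PQR, PQT, PRU, PST, PSU, QRV, QTU, QUV, RST, RSV, RTU, SUV

so the chain groups are C_0 ≅ Z^7, C_1 ≅ Z^18, C_2 ≅ Z^12.

Boundary ∂_1: C_1 → C_0 maps an edge to its endpoints' difference, ∂[p,q] = q − p.
As a 7×18 matrix over Z this has rank 6, with invariant factors (1,1,1,1,1,1).

∂_2: C_2 → C_1 maps a triangle to the signed sum of its edges. For instance
  ∂RSV = SV − RV + RS,
  ∂PRU = RU − PU + PR.
The resulting 18×12 matrix has rank 12, and its Smith normal form has invariant factors (1,1,1,1,1,1,1,1,1,1,1,2).

Reading off H_k = ker ∂_k / im ∂_{k+1}:

  H_0: rank C_0 − rank ∂_1 = 7 − 6 = 1, and the invariant factors of ∂_1 are all 1, so H_0 ≅ Z.
  H_1: rank ker ∂_1 − rank ∂_2 = (18 − 6) − 12 = 0, and ∂_2 has invariant factor 2 > 1, so H_1 ≅ Z/2.
  H_2: rank ker ∂_2 − rank ∂_3 = (12 − 12) − 0 = 0, and there is no ∂_3, so H_2 ≅ 0.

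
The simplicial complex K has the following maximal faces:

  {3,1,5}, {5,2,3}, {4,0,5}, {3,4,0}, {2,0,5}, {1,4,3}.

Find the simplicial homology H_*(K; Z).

H_0 ≅ Z,  H_1 ≅ Z,  H_2 = 0.

Fix the vertex order 0 < 1 < 2 < 3 < 4 < 5 and write every simplex with vertices in increasing order. Then dim K = 2 and the simplices of K are:

  0-simplices (6): [0], [1], [2], [3], [4], [5]
  1-simplices (12): [0,2], [0,3], [0,4], [0,5], [1,3], [1,4], [1,5], [2,3], [2,5], [3,4], [3,5], [4,5]
  2-simplices (6): [0,2,5], [0,3,4], [0,4,5], [1,3,4], [1,3,5], [2,3,5]

giving chain groups C_0 ≅ Z^6, C_1 ≅ Z^12, C_2 ≅ Z^6.

∂_1: C_1 → C_0 is given by ∂[p,q] = [q] − [p].
This gives a 6×12 integer matrix of rank 5; reducing to Smith normal form yields diagonal entries (1,1,1,1,1).

The boundary map ∂_2: C_2 → C_1 maps a triangle to the signed sum of its edges. For instance
  ∂[0,3,4] = [3,4] − [0,4] + [0,3],
  ∂[2,3,5] = [3,5] − [2,5] + [2,3].
The resulting 12×6 matrix has rank 6, and its Smith normal form has invariant factors (1,1,1,1,1,1).

From H_k ≅ ker(∂_k) / im(∂_{k+1}) we obtain:

  H_0: rank C_0 − rank ∂_1 = 6 − 5 = 1, and the invariant factors of ∂_1 are all 1, so H_0 = Z.
  H_1: rank ker ∂_1 − rank ∂_2 = (12 − 5) − 6 = 1, and the invariant factors of ∂_2 are all 1, so H_1 = Z.
  H_2: rank ker ∂_2 − rank ∂_3 = (6 − 6) − 0 = 0, and there is no ∂_3, so H_2 = 0.

As a check, the Euler characteristic is 6 − 12 + 6 = 0, which agrees with 1 − 1 + 0 = 0.
(K is a triangulation of the cylinder S^1 x I.)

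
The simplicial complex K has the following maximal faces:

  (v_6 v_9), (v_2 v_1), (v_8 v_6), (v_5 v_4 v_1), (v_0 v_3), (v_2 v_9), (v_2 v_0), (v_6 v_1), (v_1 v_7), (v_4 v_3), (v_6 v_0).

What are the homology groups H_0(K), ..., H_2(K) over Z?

H_0 = Z,  H_1 = Z^3,  H_2 = 0.

Order the vertices as v_0 < v_1 < v_2 < v_3 < v_4 < v_5 < v_6 < v_7 < v_8 < v_9. Listing each simplex with vertices in this order, K has dimension 2 with simplices:

  0-simplices (10): [v_0], [v_1], [v_2], [v_3], [v_4], [v_5], [v_6], [v_7], [v_8], [v_9]
  1-simplices (13): [v_0,v_2], [v_0,v_3], [v_0,v_6], [v_1,v_2], [v_1,v_4], [v_1,v_5], [v_1,v_6], [v_1,v_7], [v_2,v_9], [v_3,v_4], [v_4,v_5], [v_6,v_8], [v_6,v_9]
  2-simplices (1): [v_1,v_4,v_5]

so the chain groups are C_0 ≅ Z^10, C_1 ≅ Z^13, C_2 ≅ Z^1.

The boundary map ∂_1: C_1 → C_0 maps an edge to its endpoints' difference, ∂[p,q] = q − p.
The 10×13 boundary matrix has rank 9 and Smith normal form diag(1,1,1,1,1,1,1,1,1).

Boundary ∂_2: C_2 → C_1 acts by ∂[p,q,r] = [q,r] − [p,r] + [p,q]. For instance
  ∂[v_1,v_4,v_5] = [v_4,v_5] − [v_1,v_5] + [v_1,v_4].
The 13×1 boundary matrix has rank 1 and Smith normal form diag(1).

Reading off H_k = ker ∂_k / im ∂_{k+1}:

  H_0: rank C_0 − rank ∂_1 = 10 − 9 = 1, and the invariant factors of ∂_1 are all 1, so H_0 ≅ Z.
  H_1: rank ker ∂_1 − rank ∂_2 = (13 − 9) − 1 = 3, and the invariant factors of ∂_2 are all 1, so H_1 ≅ Z^3.
  H_2: rank ker ∂_2 − rank ∂_3 = (1 − 1) − 0 = 0, and there is no ∂_3, so H_2 ≅ 0.

As a check, the Euler characteristic is 10 − 13 + 1 = -2, which agrees with 1 − 3 + 0 = -2.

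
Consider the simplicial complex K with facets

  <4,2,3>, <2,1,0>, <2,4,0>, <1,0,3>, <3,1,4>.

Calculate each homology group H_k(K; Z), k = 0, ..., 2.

H_0 ≅ Z,  H_1 ≅ Z,  H_2 = 0.

K has 5 vertices, 10 edges, 5 triangles.
rank ∂_0 = 0, rank ∂_1 = 4 ⇒ b_0 = 5 − 0 − 4 = 1; all invariant factors of ∂_1 are 1 so no torsion. So H_0 ≅ Z.
rank ∂_1 = 4, rank ∂_2 = 5 ⇒ b_1 = 10 − 4 − 5 = 1; all invariant factors of ∂_2 are 1 so no torsion. So H_1 ≅ Z.
rank ∂_2 = 5, rank ∂_3 = 0 ⇒ b_2 = 5 − 5 − 0 = 0. So H_2 ≅ 0.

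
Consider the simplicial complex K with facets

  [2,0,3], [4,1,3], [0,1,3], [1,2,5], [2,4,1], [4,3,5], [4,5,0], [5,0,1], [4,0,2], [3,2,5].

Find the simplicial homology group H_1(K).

Order the vertices as 0 < 1 < 2 < 3 < 4 < 5. Listing each simplex with vertices in this order, K has dimension 2 with simplices:

  0-simplices (6): [0], [1], [2], [3], [4], [5]
  1-simplices (15): [0,1], [0,2], [0,3], [0,4], [0,5], [1,2], [1,3], [1,4], [1,5], [2,3], [2,4], [2,5], [3,4], [3,5], [4,5]
  2-simplices (10): [0,1,3], [0,1,5], [0,2,3], [0,2,4], [0,4,5], [1,2,4], [1,2,5], [1,3,4], [2,3,5], [3,4,5]

Hence C_0 ≅ Z^6, C_1 ≅ Z^15, C_2 ≅ Z^10.

Boundary ∂_1: C_1 → C_0 maps an edge to its endpoints' difference, ∂[p,q] = q − p. For instance
  ∂[0,2] = [2] − [0].
As a 6×15 matrix over Z this has rank 5, with invariant factors (1,1,1,1,1).

The boundary map ∂_2: C_2 → C_1 maps a triangle to the signed sum of its edges. For instance
  ∂[1,3,4] = [3,4] − [1,4] + [1,3],
  ∂[3,4,5] = [4,5] − [3,5] + [3,4].
The 15×10 boundary matrix has rank 10 and Smith normal form diag(1,1,1,1,1,1,1,1,1,2).

Now H_k = ker ∂_k / im ∂_{k+1}, so:

  H_1: rank ker ∂_1 − rank ∂_2 = (15 − 5) − 10 = 0, and ∂_2 has invariant factor 2 > 1, so H_1 ≅ Z/2.

(K is a triangulation of the real projective plane RP^2.)

H_1 = Z/2.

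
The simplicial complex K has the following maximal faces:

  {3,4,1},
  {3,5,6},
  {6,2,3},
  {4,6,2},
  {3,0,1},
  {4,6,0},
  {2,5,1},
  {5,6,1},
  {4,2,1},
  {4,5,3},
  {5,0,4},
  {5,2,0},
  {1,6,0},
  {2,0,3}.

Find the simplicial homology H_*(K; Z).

Take the total order 0 < 1 < 2 < 3 < 4 < 5 < 6 on the vertex set. Then K (dimension 2) consists of the simplices:

  0-simplices (7): [0], [1], [2], [3], [4], [5], [6]
  1-simplices (21): [0,1], [0,2], [0,3], [0,4], [0,5], [0,6], [1,2], [1,3], [1,4], [1,5], [1,6], [2,3], [2,4], [2,5], [2,6], [3,4], [3,5], [3,6], [4,5], [4,6], [5,6]
  2-simplices (14): [0,1,3], [0,1,6], [0,2,3], [0,2,5], [0,4,5], [0,4,6], [1,2,4], [1,2,5], [1,3,4], [1,5,6], [2,3,6], [2,4,6], [3,4,5], [3,5,6]

so the chain groups are C_0 ≅ Z^7, C_1 ≅ Z^21, C_2 ≅ Z^14.

The boundary map ∂_1: C_1 → C_0 sends each edge [p,q] (with p < q) to q − p. For instance
  ∂[2,5] = [5] − [2].
This gives a 7×21 integer matrix of rank 6; reducing to Smith normal form yields diagonal entries (1,1,1,1,1,1).

The boundary map ∂_2: C_2 → C_1 maps a triangle to the signed sum of its edges. For instance
  ∂[2,3,6] = [3,6] − [2,6] + [2,3],
  ∂[1,5,6] = [5,6] − [1,6] + [1,5].
The resulting 21×14 matrix has rank 13, and its Smith normal form has invariant factors (1,1,1,1,1,1,1,1,1,1,1,1,1).

Now H_k = ker ∂_k / im ∂_{k+1}, so:

  H_0: rank C_0 − rank ∂_1 = 7 − 6 = 1, and the invariant factors of ∂_1 are all 1, so H_0 = Z.
  H_1: rank ker ∂_1 − rank ∂_2 = (21 − 6) − 13 = 2, and the invariant factors of ∂_2 are all 1, so H_1 = Z^2.
  H_2: rank ker ∂_2 − rank ∂_3 = (14 − 13) − 0 = 1, and there is no ∂_3, so H_2 = Z.

As a check, the Euler characteristic is 7 − 21 + 14 = 0, which agrees with 1 − 2 + 1 = 0.

H_0 ≅ Z,  H_1 ≅ Z^2,  H_2 ≅ Z.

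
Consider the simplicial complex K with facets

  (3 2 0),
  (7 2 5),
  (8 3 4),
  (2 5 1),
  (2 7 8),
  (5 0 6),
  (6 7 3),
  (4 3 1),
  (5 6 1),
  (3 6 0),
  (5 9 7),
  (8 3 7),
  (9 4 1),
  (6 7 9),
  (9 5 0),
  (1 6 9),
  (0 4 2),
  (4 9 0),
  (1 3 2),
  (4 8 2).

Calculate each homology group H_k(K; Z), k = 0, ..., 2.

H_0 = Z,  H_1 = Z ⊕ Z/2,  H_2 = 0.

Take the total order 0 < 1 < 2 < 3 < 4 < 5 < 6 < 7 < 8 < 9 on the vertex set. Then K (dimension 2) consists of the simplices:

  0-simplices (10): [0], [1], [2], [3], [4], [5], [6], [7], [8], [9]
  1-simplices (30): (30 of them)
  2-simplices (20): (20 of them)

giving chain groups C_0 ≅ Z^10, C_1 ≅ Z^30, C_2 ≅ Z^20.

Boundary ∂_1: C_1 → C_0 is given by ∂[p,q] = [q] − [p]. For instance
  ∂[2,4] = [4] − [2].
As a 10×30 matrix over Z this has rank 9, with invariant factors (1,1,1,1,1,1,1,1,1).

∂_2: C_2 → C_1 sends each 2-simplex [p,q,r] to [q,r] − [p,r] + [p,q]. For instance
  ∂[3,6,7] = [6,7] − [3,7] + [3,6],
  ∂[2,5,7] = [5,7] − [2,7] + [2,5].
The 30×20 boundary matrix has rank 20 and Smith normal form diag(1,1,1,1,1,1,1,1,1,1,1,1,1,1,1,1,1,1,1,2).

From H_k ≅ ker(∂_k) / im(∂_{k+1}) we obtain:

  H_0: rank C_0 − rank ∂_1 = 10 − 9 = 1, and the invariant factors of ∂_1 are all 1, so H_0 ≅ Z.
  H_1: rank ker ∂_1 − rank ∂_2 = (30 − 9) − 20 = 1, and ∂_2 has invariant factor 2 > 1, so H_1 ≅ Z ⊕ Z/2.
  H_2: rank ker ∂_2 − rank ∂_3 = (20 − 20) − 0 = 0, and there is no ∂_3, so H_2 ≅ 0.

As a check, the Euler characteristic is 10 − 30 + 20 = 0, which agrees with 1 − 1 + 0 = 0.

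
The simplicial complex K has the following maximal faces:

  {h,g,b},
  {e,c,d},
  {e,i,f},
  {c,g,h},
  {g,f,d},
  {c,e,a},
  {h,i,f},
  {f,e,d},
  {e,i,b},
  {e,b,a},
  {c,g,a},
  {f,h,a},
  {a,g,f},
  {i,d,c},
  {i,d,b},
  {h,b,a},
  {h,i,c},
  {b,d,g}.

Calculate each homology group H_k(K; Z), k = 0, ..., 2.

Take the total order a < b < c < d < e < f < g < h < i on the vertex set. Then K (dimension 2) consists of the simplices:

  0-simplices (9): a, b, c, d, e, f, g, h, i
  1-simplices (27): ab, ac, ae, af, ag, ah, bd, be, bg, bh, bi, cd, ce, cg, ch, ci, de, df, dg, di, ef, ei, fg, fh, fi, gh, hi
  2-simplices (18): abe, abh, ace, acg, afg, afh, bdg, bdi, bei, bgh, cde, cdi, cgh, chi, def, dfg, efi, fhi

so the chain groups are C_0 ≅ Z^9, C_1 ≅ Z^27, C_2 ≅ Z^18.

Boundary ∂_1: C_1 → C_0 sends each edge [p,q] (with p < q) to q − p.
As a 9×27 matrix over Z this has rank 8, with invariant factors (1,1,1,1,1,1,1,1).

∂_2: C_2 → C_1 maps a triangle to the signed sum of its edges. For instance
  ∂bdi = di − bi + bd,
  ∂efi = fi − ei + ef.
The 27×18 boundary matrix has rank 18 and Smith normal form diag(1,1,1,1,1,1,1,1,1,1,1,1,1,1,1,1,1,2).

From H_k ≅ ker(∂_k) / im(∂_{k+1}) we obtain:

  H_0: rank C_0 − rank ∂_1 = 9 − 8 = 1, and the invariant factors of ∂_1 are all 1, so H_0 ≅ Z.
  H_1: rank ker ∂_1 − rank ∂_2 = (27 − 8) − 18 = 1, and ∂_2 has invariant factor 2 > 1, so H_1 ≅ Z × Z/2.
  H_2: rank ker ∂_2 − rank ∂_3 = (18 − 18) − 0 = 0, and there is no ∂_3, so H_2 ≅ 0.

As a check, the Euler characteristic is 9 − 27 + 18 = 0, which agrees with 1 − 1 + 0 = 0.

H_0 ≅ Z,  H_1 ≅ Z × Z/2,  H_2 = 0.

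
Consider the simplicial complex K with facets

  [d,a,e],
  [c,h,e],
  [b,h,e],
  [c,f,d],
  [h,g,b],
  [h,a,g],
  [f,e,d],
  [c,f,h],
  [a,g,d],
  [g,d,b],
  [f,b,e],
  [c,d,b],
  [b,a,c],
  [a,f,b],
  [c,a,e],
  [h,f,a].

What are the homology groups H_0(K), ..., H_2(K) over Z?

We work with the vertex ordering a < b < c < d < e < f < g < h. The simplices of K, each written with vertices in increasing order, are:

  0-simplices (8): a, b, c, d, e, f, g, h
  1-simplices (24): ab, ac, ad, ae, af, ag, ah, bc, bd, be, bf, bg, bh, cd, ce, cf, ch, de, df, dg, ef, eh, fh, gh
  2-simplices (16): abc, abf, ace, ade, adg, afh, agh, bcd, bdg, bef, beh, bgh, cdf, ceh, cfh, def

Hence C_0 ≅ Z^8, C_1 ≅ Z^24, C_2 ≅ Z^16.

Boundary ∂_1: C_1 → C_0 sends each edge [p,q] (with p < q) to q − p. For instance
  ∂eh = h − e.
The resulting 8×24 matrix has rank 7, and its Smith normal form has invariant factors (1,1,1,1,1,1,1).

∂_2: C_2 → C_1 sends each 2-simplex [p,q,r] to [q,r] − [p,r] + [p,q]. For instance
  ∂ade = de − ae + ad,
  ∂cdf = df − cf + cd.
As a 24×16 matrix over Z this has rank 15, with invariant factors (1,1,1,1,1,1,1,1,1,1,1,1,1,1,1).

From H_k ≅ ker(∂_k) / im(∂_{k+1}) we obtain:

  H_0: rank C_0 − rank ∂_1 = 8 − 7 = 1, and the invariant factors of ∂_1 are all 1, so H_0 ≅ Z.
  H_1: rank ker ∂_1 − rank ∂_2 = (24 − 7) − 15 = 2, and the invariant factors of ∂_2 are all 1, so H_1 ≅ Z^2.
  H_2: rank ker ∂_2 − rank ∂_3 = (16 − 15) − 0 = 1, and there is no ∂_3, so H_2 ≅ Z.

As a check, the Euler characteristic is 8 − 24 + 16 = 0, which agrees with 1 − 2 + 1 = 0.

H_0 ≅ Z,  H_1 ≅ Z^2,  H_2 ≅ Z.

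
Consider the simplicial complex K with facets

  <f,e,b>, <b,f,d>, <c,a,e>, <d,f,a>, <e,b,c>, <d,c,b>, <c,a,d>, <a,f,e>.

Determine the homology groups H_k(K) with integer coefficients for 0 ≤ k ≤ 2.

H_0 = Z,  H_1 = 0,  H_2 = Z.

K has 6 vertices, 12 edges, 8 triangles.
rank ∂_0 = 0, rank ∂_1 = 5 ⇒ b_0 = 6 − 0 − 5 = 1; all invariant factors of ∂_1 are 1 so no torsion. So H_0 ≅ Z.
rank ∂_1 = 5, rank ∂_2 = 7 ⇒ b_1 = 12 − 5 − 7 = 0; all invariant factors of ∂_2 are 1 so no torsion. So H_1 ≅ 0.
rank ∂_2 = 7, rank ∂_3 = 0 ⇒ b_2 = 8 − 7 − 0 = 1. So H_2 ≅ Z.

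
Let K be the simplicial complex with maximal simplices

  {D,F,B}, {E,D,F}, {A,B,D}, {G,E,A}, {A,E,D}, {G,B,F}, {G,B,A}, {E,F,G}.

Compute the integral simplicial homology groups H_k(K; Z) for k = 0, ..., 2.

Order the vertices as A < B < D < E < F < G. Listing each simplex with vertices in this order, K has dimension 2 with simplices:

  0-simplices (6): A, B, D, E, F, G
  1-simplices (12): AB, AD, AE, AG, BD, BF, BG, DE, DF, EF, EG, FG
  2-simplices (8): ABD, ABG, ADE, AEG, BDF, BFG, DEF, EFG

giving chain groups C_0 ≅ Z^6, C_1 ≅ Z^12, C_2 ≅ Z^8.

Boundary ∂_1: C_1 → C_0 sends each edge [p,q] (with p < q) to q − p.
The 6×12 boundary matrix has rank 5 and Smith normal form diag(1,1,1,1,1).

∂_2: C_2 → C_1 maps a triangle to the signed sum of its edges. For instance
  ∂ABD = BD − AD + AB,
  ∂EFG = FG − EG + EF.
The resulting 12×8 matrix has rank 7, and its Smith normal form has invariant factors (1,1,1,1,1,1,1).

From H_k ≅ ker(∂_k) / im(∂_{k+1}) we obtain:

  H_0: rank C_0 − rank ∂_1 = 6 − 5 = 1, and the invariant factors of ∂_1 are all 1, so H_0 ≅ Z.
  H_1: rank ker ∂_1 − rank ∂_2 = (12 − 5) − 7 = 0, and the invariant factors of ∂_2 are all 1, so H_1 ≅ 0.
  H_2: rank ker ∂_2 − rank ∂_3 = (8 − 7) − 0 = 1, and there is no ∂_3, so H_2 ≅ Z.

As a check, the Euler characteristic is 6 − 12 + 8 = 2, which agrees with 1 − 0 + 1 = 2.

H_0 ≅ Z,  H_1 = 0,  H_2 ≅ Z.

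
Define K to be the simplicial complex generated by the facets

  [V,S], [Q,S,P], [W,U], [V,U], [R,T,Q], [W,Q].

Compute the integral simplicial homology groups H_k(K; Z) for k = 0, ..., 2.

We work with the vertex ordering P < Q < R < S < T < U < V < W. The simplices of K, each written with vertices in increasing order, are:

  0-simplices (8): P, Q, R, S, T, U, V, W
  1-simplices (10): PQ, PS, QR, QS, QT, QW, RT, SV, UV, UW
  2-simplices (2): PQS, QRT

giving chain groups C_0 ≅ Z^8, C_1 ≅ Z^10, C_2 ≅ Z^2.

The boundary map ∂_1: C_1 → C_0 is given by ∂[p,q] = [q] − [p]. For instance
  ∂QS = S − Q.
As a 8×10 matrix over Z this has rank 7, with invariant factors (1,1,1,1,1,1,1).

Boundary ∂_2: C_2 → C_1 maps a triangle to the signed sum of its edges. For instance
  ∂QRT = RT − QT + QR,
  ∂PQS = QS − PS + PQ.
This gives a 10×2 integer matrix of rank 2; reducing to Smith normal form yields diagonal entries (1,1).

Reading off H_k = ker ∂_k / im ∂_{k+1}:

  H_0: rank C_0 − rank ∂_1 = 8 − 7 = 1, and the invariant factors of ∂_1 are all 1, so H_0 ≅ Z.
  H_1: rank ker ∂_1 − rank ∂_2 = (10 − 7) − 2 = 1, and the invariant factors of ∂_2 are all 1, so H_1 ≅ Z.
  H_2: rank ker ∂_2 − rank ∂_3 = (2 − 2) − 0 = 0, and there is no ∂_3, so H_2 ≅ 0.

H_0 = Z,  H_1 = Z,  H_2 = 0.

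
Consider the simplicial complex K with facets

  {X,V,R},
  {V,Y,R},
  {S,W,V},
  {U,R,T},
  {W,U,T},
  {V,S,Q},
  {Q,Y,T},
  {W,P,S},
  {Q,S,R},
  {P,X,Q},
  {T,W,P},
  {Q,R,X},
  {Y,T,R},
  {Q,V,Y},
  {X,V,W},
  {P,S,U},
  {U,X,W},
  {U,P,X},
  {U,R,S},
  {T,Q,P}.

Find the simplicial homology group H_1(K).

We work with the vertex ordering P < Q < R < S < T < U < V < W < X < Y. The simplices of K, each written with vertices in increasing order, are:

  0-simplices (10): P, Q, R, S, T, U, V, W, X, Y
  1-simplices (30): PQ, PS, PT, PU, PW, PX, QR, QS, QT, QV, QX, QY, RS, RT, RU, RV, RX, RY, SU, SV, SW, TU, TW, TY, UW, UX, VW, VX, VY, WX
  2-simplices (20): PQT, PQX, PSU, PSW, PTW, PUX, QRS, QRX, QSV, QTY, QVY, RSU, RTU, RTY, RVX, RVY, SVW, TUW, UWX, VWX

so the chain groups are C_0 ≅ Z^10, C_1 ≅ Z^30, C_2 ≅ Z^20.

The boundary map ∂_1: C_1 → C_0 sends each edge [p,q] (with p < q) to q − p.
This gives a 10×30 integer matrix of rank 9; reducing to Smith normal form yields diagonal entries (1,1,1,1,1,1,1,1,1).

The boundary map ∂_2: C_2 → C_1 acts by ∂[p,q,r] = [q,r] − [p,r] + [p,q]. For instance
  ∂QRX = RX − QX + QR,
  ∂RTY = TY − RY + RT.
As a 30×20 matrix over Z this has rank 20, with invariant factors (1,1,1,1,1,1,1,1,1,1,1,1,1,1,1,1,1,1,1,2).

Now H_k = ker ∂_k / im ∂_{k+1}, so:

  H_1: rank ker ∂_1 − rank ∂_2 = (30 − 9) − 20 = 1, and ∂_2 has invariant factor 2 > 1, so H_1 ≅ Z ⊕ Z/2Z.

H_1 ≅ Z ⊕ Z/2Z.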